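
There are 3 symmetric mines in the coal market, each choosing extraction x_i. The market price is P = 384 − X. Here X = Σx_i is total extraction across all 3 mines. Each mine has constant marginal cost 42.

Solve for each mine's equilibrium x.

85.5

A representative mine's profit is π_i = x_i(384 − X) − 42x_i, with X = x_i + Σ_{j≠i} x_j.
First-order condition: 342 − 2x_i − Σ_{j≠i} x_j = 0.
With identical mines, set every x_j = x: then 342 − 2x − 2x = 0, i.e. x = 342/4 = 85.5.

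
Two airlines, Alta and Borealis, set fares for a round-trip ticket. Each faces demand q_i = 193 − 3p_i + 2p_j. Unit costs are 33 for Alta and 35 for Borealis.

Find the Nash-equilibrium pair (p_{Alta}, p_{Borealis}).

73.375, 74.125

Alta's profit: π = (p_{Alta} − 33)(193 − 3p_{Alta} + 2p_{Borealis}).
∂π/∂p_{Alta} = 292 − 6p_{Alta} + 2p_{Borealis} = 0 ⇒ p_{Alta} = 146/3 + (1/3)p_{Borealis}.
Similarly p_{Borealis} = 149/3 + (1/3)p_{Alta}.
Solving the two reaction functions simultaneously: (1 − (1/3)(1/3))p_{Alta} = 146/3 + (1/3)·(149/3), so (8/9)p_{Alta} = 587/9 and p_{Alta} = 73.375.
Then p_{Borealis} = 149/3 + (1/3)·73.375 = 74.125.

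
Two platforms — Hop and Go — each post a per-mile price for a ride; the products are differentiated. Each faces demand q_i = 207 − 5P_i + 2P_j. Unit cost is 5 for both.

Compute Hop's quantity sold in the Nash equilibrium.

Hop's profit: π = (P_{Hop} − 5)(207 − 5P_{Hop} + 2P_{Go}).
∂π/∂P_{Hop} = 232 − 10P_{Hop} + 2P_{Go} = 0 ⇒ P_{Hop} = 23.2 + 0.2P_{Go}.
Setting P_{Hop} = P_{Go} in the reaction function: P_{Hop} = 23.2 + 0.2P_{Hop}, so P_{Hop} = 23.2 / 0.8 = 29.
q_{Hop} = 207 − 5·29 + 2·29 = 120.

120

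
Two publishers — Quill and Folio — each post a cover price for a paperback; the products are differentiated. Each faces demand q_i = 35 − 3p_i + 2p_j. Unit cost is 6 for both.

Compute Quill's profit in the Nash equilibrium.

157.6875

Quill's profit: π = (p_{Quill} − 6)(35 − 3p_{Quill} + 2p_{Folio}).
∂π/∂p_{Quill} = 53 − 6p_{Quill} + 2p_{Folio} = 0 ⇒ p_{Quill} = 53/6 + (1/3)p_{Folio}.
Setting p_{Quill} = p_{Folio} in the reaction function: p_{Quill} = 53/6 + (1/3)p_{Quill}, so p_{Quill} = (53/6) / (2/3) = 13.25.
q_{Quill} = 35 − 3·13.25 + 2·13.25 = 21.75.
Profit = (13.25 − 6)·21.75 = 157.6875.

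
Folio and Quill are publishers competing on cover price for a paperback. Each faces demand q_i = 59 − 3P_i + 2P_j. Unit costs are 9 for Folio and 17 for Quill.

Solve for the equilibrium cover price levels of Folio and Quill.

Folio's profit: π = (P_{Folio} − 9)(59 − 3P_{Folio} + 2P_{Quill}).
∂π/∂P_{Folio} = 86 − 6P_{Folio} + 2P_{Quill} = 0 ⇒ P_{Folio} = 43/3 + (1/3)P_{Quill}.
Similarly P_{Quill} = 55/3 + (1/3)P_{Folio}.
Plugging P_{Quill} into Folio's best response: P_{Folio} = 43/3 + (1/3)(55/3 + (1/3)P_{Folio}) ⇒ (8/9)P_{Folio} = 184/9, so P_{Folio} = 23.
Then P_{Quill} = 55/3 + (1/3)·23 = 26.

23, 26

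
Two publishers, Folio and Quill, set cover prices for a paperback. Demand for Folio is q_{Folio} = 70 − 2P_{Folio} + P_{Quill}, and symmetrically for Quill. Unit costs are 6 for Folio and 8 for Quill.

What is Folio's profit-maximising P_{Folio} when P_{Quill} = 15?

Folio's profit: π = (P_{Folio} − 6)(70 − 2P_{Folio} + P_{Quill}).
∂π/∂P_{Folio} = 82 − 4P_{Folio} + P_{Quill} = 0 ⇒ P_{Folio} = 20.5 + 0.25P_{Quill}.
At P_{Quill} = 15: P_{Folio} = 20.5 + 0.25·15 = 24.25.

24.25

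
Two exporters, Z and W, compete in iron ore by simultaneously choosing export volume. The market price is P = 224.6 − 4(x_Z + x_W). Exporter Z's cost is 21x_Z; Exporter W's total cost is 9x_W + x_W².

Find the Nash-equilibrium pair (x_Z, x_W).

Exporter Z's profit: π = x_Z(224.6 − 4(x_Z + x_W)) − 21x_Z.
∂π/∂x_Z = 203.6 − 8x_Z − 4x_W = 0, so x_Z = 25.45 − 0.5x_W.
For W: ∂π/∂x_W = 215.6 − 10x_W − 4x_Z = 0 ⇒ x_W = 21.56 − 0.4x_Z.
Substituting the second reaction function into the first: x_Z = 25.45 − 0.5(21.56 − 0.4x_Z), which gives 0.8x_Z = 14.67 ⇒ x_Z = 18.3375.
Then x_W = 21.56 − 0.4·18.3375 = 14.225.

18.3375, 14.225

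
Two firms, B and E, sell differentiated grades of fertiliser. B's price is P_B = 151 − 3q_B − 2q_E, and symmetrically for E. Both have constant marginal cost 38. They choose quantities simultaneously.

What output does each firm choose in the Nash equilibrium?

Firm B's profit: π = q_B(151 − 3q_B − 2q_E) − 38q_B.
∂π/∂q_B = 113 − 6q_B − 2q_E = 0 ⇒ q_B = 113/6 − (1/3)q_E.
Setting q_B = q_E in the reaction function: q_B = 113/6 − (1/3)q_B, so q_B = (113/6) / (4/3) = 14.125.

14.125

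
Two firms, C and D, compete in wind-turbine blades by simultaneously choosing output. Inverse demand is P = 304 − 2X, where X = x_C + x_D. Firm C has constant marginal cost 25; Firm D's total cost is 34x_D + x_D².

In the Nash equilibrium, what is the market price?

138.4

Firm C's profit: π = x_C(304 − 2(x_C + x_D)) − 25x_C.
∂π/∂x_C = 279 − 4x_C − 2x_D = 0, so x_C = 69.75 − 0.5x_D.
For D: ∂π/∂x_D = 270 − 6x_D − 2x_C = 0 ⇒ x_D = 45 − (1/3)x_C.
Solving the two reaction functions simultaneously: (1 − (−0.5)(−1/3))x_C = 69.75 − 0.5·45, so (5/6)x_C = 47.25 and x_C = 56.7.
Then x_D = 45 − (1/3)·56.7 = 26.1.
Equilibrium price: P = 304 − 2·82.8 = 138.4.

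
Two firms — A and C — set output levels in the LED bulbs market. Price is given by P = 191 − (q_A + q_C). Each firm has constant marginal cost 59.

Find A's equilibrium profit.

1936

Firm A's profit: π = q_A(191 − (q_A + q_C)) − 59q_A.
∂π/∂q_A = 132 − 2q_A − q_C = 0, so q_A = 66 − 0.5q_C.
Setting q_A = q_C in the reaction function: q_A = 66 − 0.5q_A, so q_A = 66 / 1.5 = 44.
Price P = 191 − 88 = 103.
A's profit: (103 − 59)·44 = 1936.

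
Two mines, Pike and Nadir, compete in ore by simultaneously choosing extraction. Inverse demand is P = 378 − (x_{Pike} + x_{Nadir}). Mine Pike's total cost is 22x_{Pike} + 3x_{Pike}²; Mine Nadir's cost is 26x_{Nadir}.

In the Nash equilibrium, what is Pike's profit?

Mine Pike's profit: π = x_{Pike}(378 − (x_{Pike} + x_{Nadir})) − 22x_{Pike} − 3x_{Pike}².
∂π/∂x_{Pike} = 356 − 8x_{Pike} − x_{Nadir} = 0, so x_{Pike} = 44.5 − 0.125x_{Nadir}.
For Nadir: ∂π/∂x_{Nadir} = 352 − 2x_{Nadir} − x_{Pike} = 0 ⇒ x_{Nadir} = 176 − 0.5x_{Pike}.
Substituting the second reaction function into the first: x_{Pike} = 44.5 − 0.125(176 − 0.5x_{Pike}), which gives 0.9375x_{Pike} = 22.5 ⇒ x_{Pike} = 24.
Then x_{Nadir} = 176 − 0.5·24 = 164.
Price P = 378 − 188 = 190.
Pike's profit: (190 − 22)·24 − 3(24)² = 2304.

2304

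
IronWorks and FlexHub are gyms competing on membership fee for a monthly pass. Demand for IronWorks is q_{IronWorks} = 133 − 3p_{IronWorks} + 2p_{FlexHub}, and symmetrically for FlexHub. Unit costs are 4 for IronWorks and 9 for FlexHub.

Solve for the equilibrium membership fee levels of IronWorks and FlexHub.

IronWorks's profit: π = (p_{IronWorks} − 4)(133 − 3p_{IronWorks} + 2p_{FlexHub}).
∂π/∂p_{IronWorks} = 145 − 6p_{IronWorks} + 2p_{FlexHub} = 0 ⇒ p_{IronWorks} = 145/6 + (1/3)p_{FlexHub}.
Similarly p_{FlexHub} = 80/3 + (1/3)p_{IronWorks}.
Substituting the second reaction function into the first: p_{IronWorks} = 145/6 + (1/3)(80/3 + (1/3)p_{IronWorks}), which gives (8/9)p_{IronWorks} = 595/18 ⇒ p_{IronWorks} = 37.1875.
Then p_{FlexHub} = 80/3 + (1/3)·37.1875 = 39.0625.

37.1875, 39.0625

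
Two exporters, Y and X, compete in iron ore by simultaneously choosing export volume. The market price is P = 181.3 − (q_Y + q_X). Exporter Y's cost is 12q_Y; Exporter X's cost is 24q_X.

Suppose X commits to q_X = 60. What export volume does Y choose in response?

Exporter Y's profit: π = q_Y(181.3 − (q_Y + q_X)) − 12q_Y.
∂π/∂q_Y = 169.3 − 2q_Y − q_X = 0, so q_Y = 84.65 − 0.5q_X.
At q_X = 60: q_Y = 84.65 − 0.5·60 = 54.65.

54.65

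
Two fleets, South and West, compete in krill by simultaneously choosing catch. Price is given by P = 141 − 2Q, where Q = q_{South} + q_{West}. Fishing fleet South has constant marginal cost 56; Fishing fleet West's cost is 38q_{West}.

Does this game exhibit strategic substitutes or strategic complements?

Fishing fleet South's profit: π = q_{South}(141 − 2(q_{South} + q_{West})) − 56q_{South}.
∂π/∂q_{South} = 85 − 4q_{South} − 2q_{West} = 0, so q_{South} = 21.25 − 0.5q_{West}.
The best-response slope dq_{South}/dq_{West} = −0.5 < 0: the reaction function is downward-sloping, so the choices are strategic substitutes.

strategic substitutes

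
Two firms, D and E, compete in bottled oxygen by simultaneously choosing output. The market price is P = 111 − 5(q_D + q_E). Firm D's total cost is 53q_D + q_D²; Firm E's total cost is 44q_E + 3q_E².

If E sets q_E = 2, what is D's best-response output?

4

Firm D's profit: π = q_D(111 − 5(q_D + q_E)) − 53q_D − q_D².
∂π/∂q_D = 58 − 12q_D − 5q_E = 0, so q_D = 29/6 − (5/12)q_E.
At q_E = 2: q_D = 29/6 − (5/12)·2 = 4.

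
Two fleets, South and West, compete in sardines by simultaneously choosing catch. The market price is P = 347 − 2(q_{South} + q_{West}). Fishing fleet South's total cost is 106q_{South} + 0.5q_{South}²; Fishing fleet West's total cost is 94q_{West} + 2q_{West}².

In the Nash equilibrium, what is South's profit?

3900.625

Fishing fleet South's profit: π = q_{South}(347 − 2(q_{South} + q_{West})) − 106q_{South} − 0.5q_{South}².
∂π/∂q_{South} = 241 − 5q_{South} − 2q_{West} = 0, so q_{South} = 48.2 − 0.4q_{West}.
For West: ∂π/∂q_{West} = 253 − 8q_{West} − 2q_{South} = 0 ⇒ q_{West} = 31.625 − 0.25q_{South}.
Substituting the second reaction function into the first: q_{South} = 48.2 − 0.4(31.625 − 0.25q_{South}), which gives 0.9q_{South} = 35.55 ⇒ q_{South} = 39.5.
Then q_{West} = 31.625 − 0.25·39.5 = 21.75.
Price P = 347 − 2·61.25 = 224.5.
South's profit: (224.5 − 106)·39.5 − 0.5(39.5)² = 3900.625.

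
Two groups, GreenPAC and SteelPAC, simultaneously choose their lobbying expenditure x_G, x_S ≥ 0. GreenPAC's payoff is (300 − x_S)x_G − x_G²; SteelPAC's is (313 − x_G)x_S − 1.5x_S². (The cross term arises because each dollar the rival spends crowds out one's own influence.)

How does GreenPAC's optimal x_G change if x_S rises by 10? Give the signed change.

-5

Expanding GreenPAC's payoff: 300x_G − x_Sx_G − x_G².
∂π/∂x_G = 300 − x_S − 2x_G = 0, so x_G = 150 − 0.5x_S.
The reaction-function slope is −0.5, so a 10-unit rise in x_S moves x_G by −0.5 × 10 = −5. GreenPAC's best response falls — the actions are strategic substitutes.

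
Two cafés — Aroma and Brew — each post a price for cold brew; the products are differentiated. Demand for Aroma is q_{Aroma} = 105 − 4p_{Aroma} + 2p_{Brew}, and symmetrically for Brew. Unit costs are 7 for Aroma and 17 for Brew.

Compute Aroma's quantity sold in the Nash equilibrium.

66

Aroma's profit: π = (p_{Aroma} − 7)(105 − 4p_{Aroma} + 2p_{Brew}).
∂π/∂p_{Aroma} = 133 − 8p_{Aroma} + 2p_{Brew} = 0 ⇒ p_{Aroma} = 16.625 + 0.25p_{Brew}.
Similarly p_{Brew} = 21.625 + 0.25p_{Aroma}.
Substituting the second reaction function into the first: p_{Aroma} = 16.625 + 0.25(21.625 + 0.25p_{Aroma}), which gives 0.9375p_{Aroma} = 705/32 ⇒ p_{Aroma} = 23.5.
Then p_{Brew} = 21.625 + 0.25·23.5 = 27.5.
q_{Aroma} = 105 − 4·23.5 + 2·27.5 = 66.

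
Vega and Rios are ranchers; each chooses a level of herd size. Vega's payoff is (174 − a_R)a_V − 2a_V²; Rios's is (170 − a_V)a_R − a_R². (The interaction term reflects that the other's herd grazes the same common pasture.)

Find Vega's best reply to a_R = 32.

Expanding Vega's payoff: 174a_V − a_Ra_V − 2a_V².
∂π/∂a_V = 174 − a_R − 4a_V = 0, so a_V = 43.5 − 0.25a_R.
At a_R = 32: a_V = 43.5 − 0.25·32 = 35.5.

35.5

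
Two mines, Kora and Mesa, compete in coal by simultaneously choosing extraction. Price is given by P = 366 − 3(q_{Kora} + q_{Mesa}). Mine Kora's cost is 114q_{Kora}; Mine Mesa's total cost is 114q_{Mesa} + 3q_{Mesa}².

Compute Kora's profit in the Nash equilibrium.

Mine Kora's profit: π = q_{Kora}(366 − 3(q_{Kora} + q_{Mesa})) − 114q_{Kora}.
∂π/∂q_{Kora} = 252 − 6q_{Kora} − 3q_{Mesa} = 0, so q_{Kora} = 42 − 0.5q_{Mesa}.
For Mesa: ∂π/∂q_{Mesa} = 252 − 12q_{Mesa} − 3q_{Kora} = 0 ⇒ q_{Mesa} = 21 − 0.25q_{Kora}.
Plugging q_{Mesa} into Kora's best response: q_{Kora} = 42 − 0.5(21 − 0.25q_{Kora}) ⇒ 0.875q_{Kora} = 31.5, so q_{Kora} = 36.
Then q_{Mesa} = 21 − 0.25·36 = 12.
Price P = 366 − 3·48 = 222.
Kora's profit: (222 − 114)·36 = 3888.

3888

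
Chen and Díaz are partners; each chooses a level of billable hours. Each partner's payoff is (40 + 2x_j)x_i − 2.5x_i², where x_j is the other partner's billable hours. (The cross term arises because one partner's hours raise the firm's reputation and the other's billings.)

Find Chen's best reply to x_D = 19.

Chen's payoff is (40 + 2x_D)x_C − 2.5x_C².
∂π/∂x_C = 40 + 2x_D − 5x_C = 0, so x_C = 8 + 0.4x_D.
At x_D = 19: x_C = 8 + 0.4·19 = 15.6.

15.6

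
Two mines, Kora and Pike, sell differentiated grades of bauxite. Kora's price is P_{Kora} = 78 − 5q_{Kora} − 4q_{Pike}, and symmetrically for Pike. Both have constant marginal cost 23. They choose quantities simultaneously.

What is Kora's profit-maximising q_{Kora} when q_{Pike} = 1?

5.1

Mine Kora's profit: π = q_{Kora}(78 − 5q_{Kora} − 4q_{Pike}) − 23q_{Kora}.
∂π/∂q_{Kora} = 55 − 10q_{Kora} − 4q_{Pike} = 0 ⇒ q_{Kora} = 5.5 − 0.4q_{Pike}.
At q_{Pike} = 1: q_{Kora} = 5.5 − 0.4·1 = 5.1.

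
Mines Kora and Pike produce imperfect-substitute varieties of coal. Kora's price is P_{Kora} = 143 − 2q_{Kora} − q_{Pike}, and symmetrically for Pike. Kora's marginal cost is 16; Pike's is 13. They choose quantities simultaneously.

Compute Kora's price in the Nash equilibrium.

66.4

Mine Kora's profit: π = q_{Kora}(143 − 2q_{Kora} − q_{Pike}) − 16q_{Kora}.
∂π/∂q_{Kora} = 127 − 4q_{Kora} − q_{Pike} = 0 ⇒ q_{Kora} = 31.75 − 0.25q_{Pike}.
Similarly q_{Pike} = 32.5 − 0.25q_{Kora}.
Solving the two reaction functions simultaneously: (1 − (−0.25)(−0.25))q_{Kora} = 31.75 − 0.25·32.5, so 0.9375q_{Kora} = 23.625 and q_{Kora} = 25.2.
Then q_{Pike} = 32.5 − 0.25·25.2 = 26.2.
P_{Kora} = 143 − 2·25.2 − 26.2 = 66.4.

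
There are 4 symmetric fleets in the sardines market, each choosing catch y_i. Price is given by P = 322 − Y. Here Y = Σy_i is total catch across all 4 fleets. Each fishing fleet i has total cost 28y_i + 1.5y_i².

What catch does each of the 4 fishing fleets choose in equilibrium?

36.75

A representative fishing fleet's profit is π_i = y_i(322 − Y) − 28y_i − 1.5y_i², with Y = y_i + Σ_{j≠i} y_j.
First-order condition: 294 − 5y_i − Σ_{j≠i} y_j = 0.
In a symmetric equilibrium every fishing fleet chooses the same y, so Σ_{j≠i} y_j = 3y. The condition becomes 294 − 8y = 0, giving y = 294/8 = 36.75.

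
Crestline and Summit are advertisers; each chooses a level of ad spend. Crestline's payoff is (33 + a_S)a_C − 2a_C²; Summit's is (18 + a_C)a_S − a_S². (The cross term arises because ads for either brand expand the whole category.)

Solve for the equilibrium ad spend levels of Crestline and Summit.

12, 15

Expanding Crestline's payoff: 33a_C + a_Sa_C − 2a_C².
∂π/∂a_C = 33 + a_S − 4a_C = 0, so a_C = 8.25 + 0.25a_S.
Likewise for Summit: a_S = 9 + 0.5a_C.
Plugging a_S into Crestline's best response: a_C = 8.25 + 0.25(9 + 0.5a_C) ⇒ 0.875a_C = 10.5, so a_C = 12.
Then a_S = 9 + 0.5·12 = 15.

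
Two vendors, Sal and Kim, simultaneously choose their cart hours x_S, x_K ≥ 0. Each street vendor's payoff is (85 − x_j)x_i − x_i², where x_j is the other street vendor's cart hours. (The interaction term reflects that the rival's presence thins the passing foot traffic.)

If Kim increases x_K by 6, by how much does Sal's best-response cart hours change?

Sal's payoff is (85 − x_K)x_S − x_S².
∂π/∂x_S = 85 − x_K − 2x_S = 0, so x_S = 42.5 − 0.5x_K.
The reaction-function slope is −0.5, so a 6-unit rise in x_K moves x_S by −0.5 × 6 = −3. Sal's best response falls — the actions are strategic substitutes.

-3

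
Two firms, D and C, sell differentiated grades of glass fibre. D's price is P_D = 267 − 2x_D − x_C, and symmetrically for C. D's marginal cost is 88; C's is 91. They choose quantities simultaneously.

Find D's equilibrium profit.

2592

Firm D's profit: π = x_D(267 − 2x_D − x_C) − 88x_D.
∂π/∂x_D = 179 − 4x_D − x_C = 0 ⇒ x_D = 44.75 − 0.25x_C.
Similarly x_C = 44 − 0.25x_D.
Solving the two reaction functions simultaneously: (1 − (−0.25)(−0.25))x_D = 44.75 − 0.25·44, so 0.9375x_D = 33.75 and x_D = 36.
Then x_C = 44 − 0.25·36 = 35.
P_D = 267 − 2·36 − 35 = 160.
Profit = (160 − 88)·36 = 2592.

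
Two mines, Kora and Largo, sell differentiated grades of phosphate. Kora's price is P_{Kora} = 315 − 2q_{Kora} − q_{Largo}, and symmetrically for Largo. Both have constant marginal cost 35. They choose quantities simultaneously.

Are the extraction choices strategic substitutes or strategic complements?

Mine Kora's profit: π = q_{Kora}(315 − 2q_{Kora} − q_{Largo}) − 35q_{Kora}.
∂π/∂q_{Kora} = 280 − 4q_{Kora} − q_{Largo} = 0 ⇒ q_{Kora} = 70 − 0.25q_{Largo}.
The best-response slope dq_{Kora}/dq_{Largo} = −0.25 < 0: the reaction function is downward-sloping, so the choices are strategic substitutes.

strategic substitutes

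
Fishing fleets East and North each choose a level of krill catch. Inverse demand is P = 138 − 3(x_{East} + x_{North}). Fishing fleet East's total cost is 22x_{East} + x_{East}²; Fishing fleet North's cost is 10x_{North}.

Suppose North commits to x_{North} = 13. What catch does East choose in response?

9.625

Fishing fleet East's profit: π = x_{East}(138 − 3(x_{East} + x_{North})) − 22x_{East} − x_{East}².
∂π/∂x_{East} = 116 − 8x_{East} − 3x_{North} = 0, so x_{East} = 14.5 − 0.375x_{North}.
At x_{North} = 13: x_{East} = 14.5 − 0.375·13 = 9.625.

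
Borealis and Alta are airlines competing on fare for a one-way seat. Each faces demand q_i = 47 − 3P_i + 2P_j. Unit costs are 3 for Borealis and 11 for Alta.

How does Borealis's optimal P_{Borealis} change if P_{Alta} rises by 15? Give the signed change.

5

Borealis's profit: π = (P_{Borealis} − 3)(47 − 3P_{Borealis} + 2P_{Alta}).
∂π/∂P_{Borealis} = 56 − 6P_{Borealis} + 2P_{Alta} = 0 ⇒ P_{Borealis} = 28/3 + (1/3)P_{Alta}.
The reaction-function slope is 1/3, so a 15-unit rise in P_{Alta} moves P_{Borealis} by 1/3 × 15 = 5. Borealis's best response rises — the actions are strategic complements.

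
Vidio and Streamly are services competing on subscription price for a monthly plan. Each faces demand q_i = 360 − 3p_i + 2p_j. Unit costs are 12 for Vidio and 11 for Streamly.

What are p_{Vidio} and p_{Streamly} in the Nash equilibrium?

98.8125, 98.4375

Vidio's profit: π = (p_{Vidio} − 12)(360 − 3p_{Vidio} + 2p_{Streamly}).
∂π/∂p_{Vidio} = 396 − 6p_{Vidio} + 2p_{Streamly} = 0 ⇒ p_{Vidio} = 66 + (1/3)p_{Streamly}.
Similarly p_{Streamly} = 65.5 + (1/3)p_{Vidio}.
Solving the two reaction functions simultaneously: (1 − (1/3)(1/3))p_{Vidio} = 66 + (1/3)·65.5, so (8/9)p_{Vidio} = 527/6 and p_{Vidio} = 98.8125.
Then p_{Streamly} = 65.5 + (1/3)·98.8125 = 98.4375.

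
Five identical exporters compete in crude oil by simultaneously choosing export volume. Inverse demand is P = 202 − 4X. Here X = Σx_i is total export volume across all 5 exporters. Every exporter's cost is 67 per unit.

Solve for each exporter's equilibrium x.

5.625

A representative exporter's profit is π_i = x_i(202 − 4X) − 67x_i, with X = x_i + Σ_{j≠i} x_j.
First-order condition: 135 − 8x_i − 4Σ_{j≠i} x_j = 0.
Imposing symmetry (x_j = x for all j) turns Σ_{j≠i} x_j into 4x, so 135 = 24x and x = 5.625.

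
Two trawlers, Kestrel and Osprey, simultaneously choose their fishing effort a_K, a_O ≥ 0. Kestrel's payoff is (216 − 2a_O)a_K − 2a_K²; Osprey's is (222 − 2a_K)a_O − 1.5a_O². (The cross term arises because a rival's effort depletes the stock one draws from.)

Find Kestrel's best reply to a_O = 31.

Expanding Kestrel's payoff: 216a_K − 2a_Oa_K − 2a_K².
∂π/∂a_K = 216 − 2a_O − 4a_K = 0, so a_K = 54 − 0.5a_O.
At a_O = 31: a_K = 54 − 0.5·31 = 38.5.

38.5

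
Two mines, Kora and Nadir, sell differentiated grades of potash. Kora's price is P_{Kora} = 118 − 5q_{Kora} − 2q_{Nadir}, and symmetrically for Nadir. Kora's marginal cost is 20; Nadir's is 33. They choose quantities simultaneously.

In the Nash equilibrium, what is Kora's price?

62.1875

Mine Kora's profit: π = q_{Kora}(118 − 5q_{Kora} − 2q_{Nadir}) − 20q_{Kora}.
∂π/∂q_{Kora} = 98 − 10q_{Kora} − 2q_{Nadir} = 0 ⇒ q_{Kora} = 9.8 − 0.2q_{Nadir}.
Similarly q_{Nadir} = 8.5 − 0.2q_{Kora}.
Plugging q_{Nadir} into Kora's best response: q_{Kora} = 9.8 − 0.2(8.5 − 0.2q_{Kora}) ⇒ 0.96q_{Kora} = 8.1, so q_{Kora} = 8.4375.
Then q_{Nadir} = 8.5 − 0.2·8.4375 = 6.8125.
P_{Kora} = 118 − 5·8.4375 − 2·6.8125 = 62.1875.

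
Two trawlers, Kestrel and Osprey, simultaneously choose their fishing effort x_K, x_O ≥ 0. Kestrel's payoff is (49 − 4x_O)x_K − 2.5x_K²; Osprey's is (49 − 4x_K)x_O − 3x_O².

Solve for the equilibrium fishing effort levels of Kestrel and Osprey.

Expanding Kestrel's payoff: 49x_K − 4x_Ox_K − 2.5x_K².
∂π/∂x_K = 49 − 4x_O − 5x_K = 0, so x_K = 9.8 − 0.8x_O.
Likewise for Osprey: x_O = 49/6 − (2/3)x_K.
Substituting the second reaction function into the first: x_K = 9.8 − 0.8(49/6 − (2/3)x_K), which gives (7/15)x_K = 49/15 ⇒ x_K = 7.
Then x_O = 49/6 − (2/3)·7 = 3.5.

7, 3.5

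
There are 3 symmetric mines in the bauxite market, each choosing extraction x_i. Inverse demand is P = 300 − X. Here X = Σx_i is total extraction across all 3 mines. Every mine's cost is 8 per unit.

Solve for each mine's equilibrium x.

73

A representative mine's profit is π_i = x_i(300 − X) − 8x_i, with X = x_i + Σ_{j≠i} x_j.
First-order condition: 292 − 2x_i − Σ_{j≠i} x_j = 0.
Imposing symmetry (x_j = x for all j) turns Σ_{j≠i} x_j into 2x, so 292 = 4x and x = 73.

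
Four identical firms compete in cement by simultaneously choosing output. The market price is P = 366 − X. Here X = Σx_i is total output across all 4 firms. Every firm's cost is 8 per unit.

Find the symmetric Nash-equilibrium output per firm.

A representative firm's profit is π_i = x_i(366 − X) − 8x_i, with X = x_i + Σ_{j≠i} x_j.
First-order condition: 358 − 2x_i − Σ_{j≠i} x_j = 0.
In a symmetric equilibrium every firm chooses the same x, so Σ_{j≠i} x_j = 3x. The condition becomes 358 − 5x = 0, giving x = 358/5 = 71.6.

71.6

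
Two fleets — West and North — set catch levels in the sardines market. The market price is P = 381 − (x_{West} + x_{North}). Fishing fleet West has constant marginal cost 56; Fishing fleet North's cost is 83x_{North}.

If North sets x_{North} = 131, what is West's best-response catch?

Fishing fleet West's profit: π = x_{West}(381 − (x_{West} + x_{North})) − 56x_{West}.
∂π/∂x_{West} = 325 − 2x_{West} − x_{North} = 0, so x_{West} = 162.5 − 0.5x_{North}.
At x_{North} = 131: x_{West} = 162.5 − 0.5·131 = 97.

97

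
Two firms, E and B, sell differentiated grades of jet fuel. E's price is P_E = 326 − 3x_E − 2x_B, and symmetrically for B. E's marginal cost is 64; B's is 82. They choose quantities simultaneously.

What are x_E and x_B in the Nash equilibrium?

Firm E's profit: π = x_E(326 − 3x_E − 2x_B) − 64x_E.
∂π/∂x_E = 262 − 6x_E − 2x_B = 0 ⇒ x_E = 131/3 − (1/3)x_B.
Similarly x_B = 122/3 − (1/3)x_E.
Plugging x_B into E's best response: x_E = 131/3 − (1/3)(122/3 − (1/3)x_E) ⇒ (8/9)x_E = 271/9, so x_E = 33.875.
Then x_B = 122/3 − (1/3)·33.875 = 29.375.

33.875, 29.375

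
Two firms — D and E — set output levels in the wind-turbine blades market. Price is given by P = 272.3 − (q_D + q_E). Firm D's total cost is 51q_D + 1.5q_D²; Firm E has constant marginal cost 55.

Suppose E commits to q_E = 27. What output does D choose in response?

38.86

Firm D's profit: π = q_D(272.3 − (q_D + q_E)) − 51q_D − 1.5q_D².
∂π/∂q_D = 221.3 − 5q_D − q_E = 0, so q_D = 44.26 − 0.2q_E.
At q_E = 27: q_D = 44.26 − 0.2·27 = 38.86.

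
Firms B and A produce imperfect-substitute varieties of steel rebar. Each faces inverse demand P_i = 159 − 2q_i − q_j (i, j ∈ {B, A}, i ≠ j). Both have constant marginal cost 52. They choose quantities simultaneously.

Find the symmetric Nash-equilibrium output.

21.4

Firm B's profit: π = q_B(159 − 2q_B − q_A) − 52q_B.
∂π/∂q_B = 107 − 4q_B − q_A = 0 ⇒ q_B = 26.75 − 0.25q_A.
Setting q_B = q_A in the reaction function: q_B = 26.75 − 0.25q_B, so q_B = 26.75 / 1.25 = 21.4.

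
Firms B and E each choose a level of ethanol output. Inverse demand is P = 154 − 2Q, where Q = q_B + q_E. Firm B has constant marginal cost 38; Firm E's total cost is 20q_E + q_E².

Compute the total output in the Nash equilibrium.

36.6

Firm B's profit: π = q_B(154 − 2(q_B + q_E)) − 38q_B.
∂π/∂q_B = 116 − 4q_B − 2q_E = 0, so q_B = 29 − 0.5q_E.
For E: ∂π/∂q_E = 134 − 6q_E − 2q_B = 0 ⇒ q_E = 67/3 − (1/3)q_B.
Solving the two reaction functions simultaneously: (1 − (−0.5)(−1/3))q_B = 29 − 0.5·(67/3), so (5/6)q_B = 107/6 and q_B = 21.4.
Then q_E = 67/3 − (1/3)·21.4 = 15.2.
Total output: 21.4 + 15.2 = 36.6.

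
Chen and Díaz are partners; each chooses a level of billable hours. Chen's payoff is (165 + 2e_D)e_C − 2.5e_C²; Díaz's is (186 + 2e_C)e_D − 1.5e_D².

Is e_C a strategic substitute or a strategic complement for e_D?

strategic complements

Expanding Chen's payoff: 165e_C + 2e_De_C − 2.5e_C².
∂π/∂e_C = 165 + 2e_D − 5e_C = 0, so e_C = 33 + 0.4e_D.
The best-response slope de_C/de_D = 0.4 > 0: the reaction function is upward-sloping, so the choices are strategic complements.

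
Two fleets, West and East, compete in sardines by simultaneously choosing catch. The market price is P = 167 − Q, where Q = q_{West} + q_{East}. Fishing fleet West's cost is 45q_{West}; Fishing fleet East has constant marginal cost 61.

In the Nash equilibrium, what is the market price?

Fishing fleet West's profit: π = q_{West}(167 − (q_{West} + q_{East})) − 45q_{West}.
∂π/∂q_{West} = 122 − 2q_{West} − q_{East} = 0, so q_{West} = 61 − 0.5q_{East}.
By the same steps for East: q_{East} = 53 − 0.5q_{West}.
Plugging q_{East} into West's best response: q_{West} = 61 − 0.5(53 − 0.5q_{West}) ⇒ 0.75q_{West} = 34.5, so q_{West} = 46.
Then q_{East} = 53 − 0.5·46 = 30.
Equilibrium price: P = 167 − 76 = 91.

91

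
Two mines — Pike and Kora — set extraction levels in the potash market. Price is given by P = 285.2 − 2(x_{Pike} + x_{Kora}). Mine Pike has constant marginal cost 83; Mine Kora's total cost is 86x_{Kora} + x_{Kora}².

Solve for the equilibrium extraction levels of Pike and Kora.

40.74, 19.62

Mine Pike's profit: π = x_{Pike}(285.2 − 2(x_{Pike} + x_{Kora})) − 83x_{Pike}.
∂π/∂x_{Pike} = 202.2 − 4x_{Pike} − 2x_{Kora} = 0, so x_{Pike} = 50.55 − 0.5x_{Kora}.
For Kora: ∂π/∂x_{Kora} = 199.2 − 6x_{Kora} − 2x_{Pike} = 0 ⇒ x_{Kora} = 33.2 − (1/3)x_{Pike}.
Substituting the second reaction function into the first: x_{Pike} = 50.55 − 0.5(33.2 − (1/3)x_{Pike}), which gives (5/6)x_{Pike} = 33.95 ⇒ x_{Pike} = 40.74.
Then x_{Kora} = 33.2 − (1/3)·40.74 = 19.62.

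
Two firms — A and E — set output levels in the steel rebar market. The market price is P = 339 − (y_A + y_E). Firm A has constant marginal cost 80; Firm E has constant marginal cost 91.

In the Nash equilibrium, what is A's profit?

8100

Firm A's profit: π = y_A(339 − (y_A + y_E)) − 80y_A.
∂π/∂y_A = 259 − 2y_A − y_E = 0, so y_A = 129.5 − 0.5y_E.
By the same steps for E: y_E = 124 − 0.5y_A.
Solving the two reaction functions simultaneously: (1 − (−0.5)(−0.5))y_A = 129.5 − 0.5·124, so 0.75y_A = 67.5 and y_A = 90.
Then y_E = 124 − 0.5·90 = 79.
Price P = 339 − 169 = 170.
A's profit: (170 − 80)·90 = 8100.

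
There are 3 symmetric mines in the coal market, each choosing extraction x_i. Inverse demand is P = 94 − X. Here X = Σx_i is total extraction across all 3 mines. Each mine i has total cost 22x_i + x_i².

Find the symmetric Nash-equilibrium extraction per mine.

A representative mine's profit is π_i = x_i(94 − X) − 22x_i − x_i², with X = x_i + Σ_{j≠i} x_j.
First-order condition: 72 − 4x_i − Σ_{j≠i} x_j = 0.
In a symmetric equilibrium every mine chooses the same x, so Σ_{j≠i} x_j = 2x. The condition becomes 72 − 6x = 0, giving x = 72/6 = 12.

12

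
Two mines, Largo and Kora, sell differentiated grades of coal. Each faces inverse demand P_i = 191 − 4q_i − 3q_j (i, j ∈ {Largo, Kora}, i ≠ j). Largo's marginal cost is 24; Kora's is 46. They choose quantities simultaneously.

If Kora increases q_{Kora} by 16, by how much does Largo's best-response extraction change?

-6

Mine Largo's profit: π = q_{Largo}(191 − 4q_{Largo} − 3q_{Kora}) − 24q_{Largo}.
∂π/∂q_{Largo} = 167 − 8q_{Largo} − 3q_{Kora} = 0 ⇒ q_{Largo} = 20.875 − 0.375q_{Kora}.
The reaction-function slope is −0.375, so a 16-unit rise in q_{Kora} moves q_{Largo} by −0.375 × 16 = −6. Largo's best response falls — the actions are strategic substitutes.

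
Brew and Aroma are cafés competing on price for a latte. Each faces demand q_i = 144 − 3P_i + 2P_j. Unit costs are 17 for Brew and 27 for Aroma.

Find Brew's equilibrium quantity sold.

Brew's profit: π = (P_{Brew} − 17)(144 − 3P_{Brew} + 2P_{Aroma}).
∂π/∂P_{Brew} = 195 − 6P_{Brew} + 2P_{Aroma} = 0 ⇒ P_{Brew} = 32.5 + (1/3)P_{Aroma}.
Similarly P_{Aroma} = 37.5 + (1/3)P_{Brew}.
Substituting the second reaction function into the first: P_{Brew} = 32.5 + (1/3)(37.5 + (1/3)P_{Brew}), which gives (8/9)P_{Brew} = 45 ⇒ P_{Brew} = 50.625.
Then P_{Aroma} = 37.5 + (1/3)·50.625 = 54.375.
q_{Brew} = 144 − 3·50.625 + 2·54.375 = 100.875.

100.875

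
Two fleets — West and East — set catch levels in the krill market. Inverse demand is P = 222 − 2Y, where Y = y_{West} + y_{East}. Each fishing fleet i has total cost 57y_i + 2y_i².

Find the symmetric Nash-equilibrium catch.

16.5

Fishing fleet West's profit: π = y_{West}(222 − 2(y_{West} + y_{East})) − 57y_{West} − 2y_{West}².
∂π/∂y_{West} = 165 − 8y_{West} − 2y_{East} = 0, so y_{West} = 20.625 − 0.25y_{East}.
By symmetry y_{East} = y_{West}; substituting into the reaction function, 1.25y_{West} = 20.625 and y_{West} = 16.5.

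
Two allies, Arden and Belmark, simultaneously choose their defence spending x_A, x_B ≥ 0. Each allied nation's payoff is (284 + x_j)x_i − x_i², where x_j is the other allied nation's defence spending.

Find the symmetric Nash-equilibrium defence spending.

Arden's payoff is (284 + x_B)x_A − x_A².
∂π/∂x_A = 284 + x_B − 2x_A = 0, so x_A = 142 + 0.5x_B.
Setting x_A = x_B in the reaction function: x_A = 142 + 0.5x_A, so x_A = 142 / 0.5 = 284.

284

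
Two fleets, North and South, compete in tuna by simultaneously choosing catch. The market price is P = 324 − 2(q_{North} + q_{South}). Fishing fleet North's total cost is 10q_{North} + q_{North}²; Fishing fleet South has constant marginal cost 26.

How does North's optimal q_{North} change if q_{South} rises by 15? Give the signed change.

-5

Fishing fleet North's profit: π = q_{North}(324 − 2(q_{North} + q_{South})) − 10q_{North} − q_{North}².
∂π/∂q_{North} = 314 − 6q_{North} − 2q_{South} = 0, so q_{North} = 157/3 − (1/3)q_{South}.
The reaction-function slope is −1/3, so a 15-unit rise in q_{South} moves q_{North} by −1/3 × 15 = −5. North's best response falls — the actions are strategic substitutes.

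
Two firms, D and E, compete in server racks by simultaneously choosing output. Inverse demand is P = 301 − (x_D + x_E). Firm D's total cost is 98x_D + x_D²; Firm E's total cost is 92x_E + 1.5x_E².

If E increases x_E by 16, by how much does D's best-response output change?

-4

Firm D's profit: π = x_D(301 − (x_D + x_E)) − 98x_D − x_D².
∂π/∂x_D = 203 − 4x_D − x_E = 0, so x_D = 50.75 − 0.25x_E.
The reaction-function slope is −0.25, so a 16-unit rise in x_E moves x_D by −0.25 × 16 = −4. D's best response falls — the actions are strategic substitutes.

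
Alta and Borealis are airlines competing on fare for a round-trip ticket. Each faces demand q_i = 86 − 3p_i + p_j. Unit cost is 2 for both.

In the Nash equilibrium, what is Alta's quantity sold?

49.2

Alta's profit: π = (p_{Alta} − 2)(86 − 3p_{Alta} + p_{Borealis}).
∂π/∂p_{Alta} = 92 − 6p_{Alta} + p_{Borealis} = 0 ⇒ p_{Alta} = 46/3 + (1/6)p_{Borealis}.
By symmetry p_{Borealis} = p_{Alta}; substituting into the reaction function, (5/6)p_{Alta} = 46/3 and p_{Alta} = 18.4.
q_{Alta} = 86 − 3·18.4 + 18.4 = 49.2.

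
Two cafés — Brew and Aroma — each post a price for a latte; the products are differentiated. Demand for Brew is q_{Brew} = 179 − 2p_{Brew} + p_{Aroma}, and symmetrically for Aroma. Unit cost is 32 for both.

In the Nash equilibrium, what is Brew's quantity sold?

98

Brew's profit: π = (p_{Brew} − 32)(179 − 2p_{Brew} + p_{Aroma}).
∂π/∂p_{Brew} = 243 − 4p_{Brew} + p_{Aroma} = 0 ⇒ p_{Brew} = 60.75 + 0.25p_{Aroma}.
Setting p_{Brew} = p_{Aroma} in the reaction function: p_{Brew} = 60.75 + 0.25p_{Brew}, so p_{Brew} = 60.75 / 0.75 = 81.
q_{Brew} = 179 − 2·81 + 81 = 98.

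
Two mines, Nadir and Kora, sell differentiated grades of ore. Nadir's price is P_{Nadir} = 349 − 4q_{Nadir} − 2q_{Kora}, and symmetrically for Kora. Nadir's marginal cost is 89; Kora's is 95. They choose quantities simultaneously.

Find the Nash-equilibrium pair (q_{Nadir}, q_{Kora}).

Mine Nadir's profit: π = q_{Nadir}(349 − 4q_{Nadir} − 2q_{Kora}) − 89q_{Nadir}.
∂π/∂q_{Nadir} = 260 − 8q_{Nadir} − 2q_{Kora} = 0 ⇒ q_{Nadir} = 32.5 − 0.25q_{Kora}.
Similarly q_{Kora} = 31.75 − 0.25q_{Nadir}.
Substituting the second reaction function into the first: q_{Nadir} = 32.5 − 0.25(31.75 − 0.25q_{Nadir}), which gives 0.9375q_{Nadir} = 24.5625 ⇒ q_{Nadir} = 26.2.
Then q_{Kora} = 31.75 − 0.25·26.2 = 25.2.

26.2, 25.2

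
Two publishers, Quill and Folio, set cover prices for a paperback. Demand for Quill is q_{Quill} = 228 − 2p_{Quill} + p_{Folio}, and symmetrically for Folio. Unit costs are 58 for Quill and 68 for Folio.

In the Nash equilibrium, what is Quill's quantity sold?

Quill's profit: π = (p_{Quill} − 58)(228 − 2p_{Quill} + p_{Folio}).
∂π/∂p_{Quill} = 344 − 4p_{Quill} + p_{Folio} = 0 ⇒ p_{Quill} = 86 + 0.25p_{Folio}.
Similarly p_{Folio} = 91 + 0.25p_{Quill}.
Plugging p_{Folio} into Quill's best response: p_{Quill} = 86 + 0.25(91 + 0.25p_{Quill}) ⇒ 0.9375p_{Quill} = 108.75, so p_{Quill} = 116.
Then p_{Folio} = 91 + 0.25·116 = 120.
q_{Quill} = 228 − 2·116 + 120 = 116.

116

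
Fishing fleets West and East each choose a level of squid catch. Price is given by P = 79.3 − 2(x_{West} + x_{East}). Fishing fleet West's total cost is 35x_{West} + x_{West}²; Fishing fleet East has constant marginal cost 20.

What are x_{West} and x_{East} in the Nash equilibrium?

Fishing fleet West's profit: π = x_{West}(79.3 − 2(x_{West} + x_{East})) − 35x_{West} − x_{West}².
∂π/∂x_{West} = 44.3 − 6x_{West} − 2x_{East} = 0, so x_{West} = 443/60 − (1/3)x_{East}.
For East: ∂π/∂x_{East} = 59.3 − 4x_{East} − 2x_{West} = 0 ⇒ x_{East} = 14.825 − 0.5x_{West}.
Plugging x_{East} into West's best response: x_{West} = 443/60 − (1/3)(14.825 − 0.5x_{West}) ⇒ (5/6)x_{West} = 293/120, so x_{West} = 2.93.
Then x_{East} = 14.825 − 0.5·2.93 = 13.36.

2.93, 13.36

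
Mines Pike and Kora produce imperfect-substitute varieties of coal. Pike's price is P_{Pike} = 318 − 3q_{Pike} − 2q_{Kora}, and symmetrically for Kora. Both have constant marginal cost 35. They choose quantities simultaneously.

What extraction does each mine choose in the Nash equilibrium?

Mine Pike's profit: π = q_{Pike}(318 − 3q_{Pike} − 2q_{Kora}) − 35q_{Pike}.
∂π/∂q_{Pike} = 283 − 6q_{Pike} − 2q_{Kora} = 0 ⇒ q_{Pike} = 283/6 − (1/3)q_{Kora}.
By symmetry q_{Kora} = q_{Pike}; substituting into the reaction function, (4/3)q_{Pike} = 283/6 and q_{Pike} = 35.375.

35.375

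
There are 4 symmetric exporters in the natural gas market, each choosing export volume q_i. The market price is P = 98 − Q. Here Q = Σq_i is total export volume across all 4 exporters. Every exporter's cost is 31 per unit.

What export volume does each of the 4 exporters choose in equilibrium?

A representative exporter's profit is π_i = q_i(98 − Q) − 31q_i, with Q = q_i + Σ_{j≠i} q_j.
First-order condition: 67 − 2q_i − Σ_{j≠i} q_j = 0.
With identical exporters, set every q_j = q: then 67 − 2q − 3q = 0, i.e. q = 67/5 = 13.4.

13.4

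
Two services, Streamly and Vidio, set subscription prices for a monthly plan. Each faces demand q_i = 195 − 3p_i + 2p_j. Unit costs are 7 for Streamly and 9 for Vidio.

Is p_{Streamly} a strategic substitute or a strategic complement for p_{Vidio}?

Streamly's profit: π = (p_{Streamly} − 7)(195 − 3p_{Streamly} + 2p_{Vidio}).
∂π/∂p_{Streamly} = 216 − 6p_{Streamly} + 2p_{Vidio} = 0 ⇒ p_{Streamly} = 36 + (1/3)p_{Vidio}.
The best-response slope dp_{Streamly}/dp_{Vidio} = 1/3 > 0: the reaction function is upward-sloping, so the choices are strategic complements.

strategic complements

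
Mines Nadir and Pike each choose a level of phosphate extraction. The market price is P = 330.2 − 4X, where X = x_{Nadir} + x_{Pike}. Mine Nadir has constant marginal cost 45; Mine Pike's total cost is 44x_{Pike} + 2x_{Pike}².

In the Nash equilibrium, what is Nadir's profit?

3242.1636

Mine Nadir's profit: π = x_{Nadir}(330.2 − 4(x_{Nadir} + x_{Pike})) − 45x_{Nadir}.
∂π/∂x_{Nadir} = 285.2 − 8x_{Nadir} − 4x_{Pike} = 0, so x_{Nadir} = 35.65 − 0.5x_{Pike}.
For Pike: ∂π/∂x_{Pike} = 286.2 − 12x_{Pike} − 4x_{Nadir} = 0 ⇒ x_{Pike} = 23.85 − (1/3)x_{Nadir}.
Plugging x_{Pike} into Nadir's best response: x_{Nadir} = 35.65 − 0.5(23.85 − (1/3)x_{Nadir}) ⇒ (5/6)x_{Nadir} = 23.725, so x_{Nadir} = 28.47.
Then x_{Pike} = 23.85 − (1/3)·28.47 = 14.36.
Price P = 330.2 − 4·42.83 = 158.88.
Nadir's profit: (158.88 − 45)·28.47 = 3242.1636.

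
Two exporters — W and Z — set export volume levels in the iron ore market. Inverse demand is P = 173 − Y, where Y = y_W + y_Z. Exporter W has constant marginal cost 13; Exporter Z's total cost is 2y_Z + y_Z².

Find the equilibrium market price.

Exporter W's profit: π = y_W(173 − (y_W + y_Z)) − 13y_W.
∂π/∂y_W = 160 − 2y_W − y_Z = 0, so y_W = 80 − 0.5y_Z.
For Z: ∂π/∂y_Z = 171 − 4y_Z − y_W = 0 ⇒ y_Z = 42.75 − 0.25y_W.
Solving the two reaction functions simultaneously: (1 − (−0.5)(−0.25))y_W = 80 − 0.5·42.75, so 0.875y_W = 58.625 and y_W = 67.
Then y_Z = 42.75 − 0.25·67 = 26.
Equilibrium price: P = 173 − 93 = 80.

80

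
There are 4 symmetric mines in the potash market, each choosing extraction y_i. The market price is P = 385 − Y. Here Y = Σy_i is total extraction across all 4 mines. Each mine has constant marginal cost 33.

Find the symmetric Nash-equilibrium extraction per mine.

70.4

A representative mine's profit is π_i = y_i(385 − Y) − 33y_i, with Y = y_i + Σ_{j≠i} y_j.
First-order condition: 352 − 2y_i − Σ_{j≠i} y_j = 0.
Imposing symmetry (y_j = y for all j) turns Σ_{j≠i} y_j into 3y, so 352 = 5y and y = 70.4.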